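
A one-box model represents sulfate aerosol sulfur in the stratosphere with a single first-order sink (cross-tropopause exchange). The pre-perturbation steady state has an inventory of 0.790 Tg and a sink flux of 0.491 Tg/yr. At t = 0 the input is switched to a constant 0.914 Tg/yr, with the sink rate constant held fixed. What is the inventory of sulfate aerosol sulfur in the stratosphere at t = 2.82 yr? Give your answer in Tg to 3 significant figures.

1.35 Tg

τ = M₀/F₀ = 0.790/0.491 = 1.609 yr; rate constant k = 1/τ.
New steady state M_∞ = F₁/k = F₁·τ = 0.914 × 1.609 = 1.4706 Tg.
M(t) = M_∞ + (M₀ − M_∞)·e^(−t/τ); t/τ = 2.82/1.609 = 1.753, so e^(−t/τ) = 0.1733.
M(t) = 1.4706 − 0.6806 × 0.1733 = 1.3526 Tg.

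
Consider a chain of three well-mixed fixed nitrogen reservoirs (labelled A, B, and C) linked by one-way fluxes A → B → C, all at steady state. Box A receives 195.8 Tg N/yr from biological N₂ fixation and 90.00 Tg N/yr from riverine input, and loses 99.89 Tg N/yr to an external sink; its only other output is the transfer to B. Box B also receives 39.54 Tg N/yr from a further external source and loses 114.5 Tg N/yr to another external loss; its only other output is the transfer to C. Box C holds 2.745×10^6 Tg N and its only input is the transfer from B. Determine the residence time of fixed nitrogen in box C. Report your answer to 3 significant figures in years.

Box A: F(A→B) = (195.8 + 90.00) − 99.89 = 185.91 Tg N/yr.
Box B: F(B→C) = (185.91 + 39.54) − 114.5 = 110.95 Tg N/yr.
Box C throughput = its input = 110.95 Tg N/yr; τ = 2.745×10^6 / 110.95 = 24740 yr.

24700 yr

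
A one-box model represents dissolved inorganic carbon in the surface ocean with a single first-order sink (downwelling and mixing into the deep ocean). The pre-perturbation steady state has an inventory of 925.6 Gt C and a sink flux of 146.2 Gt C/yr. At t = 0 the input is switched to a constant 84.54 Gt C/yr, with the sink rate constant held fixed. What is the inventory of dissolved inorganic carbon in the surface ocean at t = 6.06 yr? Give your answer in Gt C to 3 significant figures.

685 Gt C

τ = M₀/F₀ = 925.6/146.2 = 6.331 yr; rate constant k = 1/τ.
New steady state M_∞ = F₁/k = F₁·τ = 84.54 × 6.331 = 535.23 Gt C.
M(t) = M_∞ + (M₀ − M_∞)·e^(−t/τ); t/τ = 6.06/6.331 = 0.9572, so e^(−t/τ) = 0.3840.
M(t) = 535.23 + 390.4 × 0.3840 = 685.12 Gt C.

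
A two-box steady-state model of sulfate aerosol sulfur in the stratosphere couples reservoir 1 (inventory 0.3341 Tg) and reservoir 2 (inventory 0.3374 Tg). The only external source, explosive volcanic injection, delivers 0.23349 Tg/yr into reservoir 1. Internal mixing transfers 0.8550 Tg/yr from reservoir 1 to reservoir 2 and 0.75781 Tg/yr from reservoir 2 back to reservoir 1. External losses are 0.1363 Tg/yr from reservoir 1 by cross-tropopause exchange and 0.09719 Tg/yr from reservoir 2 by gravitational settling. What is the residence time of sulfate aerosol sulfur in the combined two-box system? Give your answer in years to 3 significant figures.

Residence time in the combined system uses the total inventory and the total *external* removal — internal exchanges between the two boxes cancel.
M_total = 0.3341 + 0.3374 = 0.67150 Tg.
ΣF_external_out = 0.1363 + 0.09719 = 0.23349 Tg/yr.
τ = M_total / ΣF_ext = 0.67150 / 0.23349 = 2.876 yr.

2.88 yr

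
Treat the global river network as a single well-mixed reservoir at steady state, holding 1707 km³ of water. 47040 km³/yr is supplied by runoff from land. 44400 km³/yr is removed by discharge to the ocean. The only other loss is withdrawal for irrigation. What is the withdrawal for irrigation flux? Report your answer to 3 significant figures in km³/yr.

2640 km³/yr

At steady state ΣF_in = ΣF_out.
ΣF_in = 47040 km³/yr.
Withdrawal for irrigation flux = ΣF_in − (44400) = 47040 − 44400 = 2640 km³/yr.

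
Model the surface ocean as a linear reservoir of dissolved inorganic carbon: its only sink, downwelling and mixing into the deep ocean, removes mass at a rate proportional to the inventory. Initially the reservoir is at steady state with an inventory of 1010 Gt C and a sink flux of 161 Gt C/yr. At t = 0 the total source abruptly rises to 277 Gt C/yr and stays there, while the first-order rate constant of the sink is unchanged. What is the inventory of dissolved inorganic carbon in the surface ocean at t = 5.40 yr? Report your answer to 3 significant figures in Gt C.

1430 Gt C

τ = M₀/F₀ = 1010/161 = 6.273 yr; rate constant k = 1/τ.
New steady state M_∞ = F₁/k = F₁·τ = 277 × 6.273 = 1737.7 Gt C.
M(t) = M_∞ + (M₀ − M_∞)·e^(−t/τ); t/τ = 5.40/6.273 = 0.8608, so e^(−t/τ) = 0.4228.
M(t) = 1737.7 − 727.7 × 0.4228 = 1430.0 Gt C.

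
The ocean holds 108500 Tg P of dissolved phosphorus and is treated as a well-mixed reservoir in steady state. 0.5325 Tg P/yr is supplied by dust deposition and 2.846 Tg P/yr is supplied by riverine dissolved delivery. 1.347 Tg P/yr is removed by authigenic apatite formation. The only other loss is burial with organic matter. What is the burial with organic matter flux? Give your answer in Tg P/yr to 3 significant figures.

2.03 Tg P/yr

At steady state ΣF_in = ΣF_out.
ΣF_in = 0.5325 + 2.846 = 3.3785 Tg P/yr.
Burial with organic matter flux = ΣF_in − (1.347) = 3.3785 − 1.347 = 2.031 Tg P/yr.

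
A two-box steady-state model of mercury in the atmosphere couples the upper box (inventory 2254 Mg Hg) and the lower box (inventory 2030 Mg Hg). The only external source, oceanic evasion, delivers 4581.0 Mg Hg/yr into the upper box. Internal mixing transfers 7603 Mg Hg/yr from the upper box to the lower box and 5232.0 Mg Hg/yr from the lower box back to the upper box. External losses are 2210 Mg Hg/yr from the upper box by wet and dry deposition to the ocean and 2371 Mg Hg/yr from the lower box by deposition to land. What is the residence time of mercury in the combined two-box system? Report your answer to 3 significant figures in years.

Treat the two boxes together as one reservoir: the mixing fluxes between them are internal recycling, so τ = ΣM / Σ(external losses).
M_total = 2254 + 2030 = 4284.0 Mg Hg.
ΣF_external_out = 2210 + 2371 = 4581.0 Mg Hg/yr.
τ = M_total / ΣF_ext = 4284.0 / 4581.0 = 0.9352 yr.

0.935 yr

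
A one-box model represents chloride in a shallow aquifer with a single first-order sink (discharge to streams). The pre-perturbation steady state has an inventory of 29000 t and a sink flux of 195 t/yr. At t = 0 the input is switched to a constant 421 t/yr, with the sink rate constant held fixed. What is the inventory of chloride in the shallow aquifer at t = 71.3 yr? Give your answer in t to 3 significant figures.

τ = M₀/F₀ = 29000/195 = 148.7 yr; rate constant k = 1/τ.
New steady state M_∞ = F₁/k = F₁·τ = 421 × 148.7 = 62610 t.
M(t) = M_∞ + (M₀ − M_∞)·e^(−t/τ); t/τ = 71.3/148.7 = 0.4794, so e^(−t/τ) = 0.6191.
M(t) = 62610 − 33610 × 0.6191 = 41801 t.

41800 t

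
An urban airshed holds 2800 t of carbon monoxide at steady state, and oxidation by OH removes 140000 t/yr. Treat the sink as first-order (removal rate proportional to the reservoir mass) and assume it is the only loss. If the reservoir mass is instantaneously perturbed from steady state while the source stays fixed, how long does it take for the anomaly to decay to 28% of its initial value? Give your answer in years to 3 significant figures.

For a linear reservoir the anomaly decays as exp(−t/τ) with τ = M/F = 2800/140000 = 0.02000 yr.
exp(−t/τ) = 0.28 ⇒ t = −τ ln(0.28) = 0.02000 × 1.273 = 0.02546 yr.

0.0255 yr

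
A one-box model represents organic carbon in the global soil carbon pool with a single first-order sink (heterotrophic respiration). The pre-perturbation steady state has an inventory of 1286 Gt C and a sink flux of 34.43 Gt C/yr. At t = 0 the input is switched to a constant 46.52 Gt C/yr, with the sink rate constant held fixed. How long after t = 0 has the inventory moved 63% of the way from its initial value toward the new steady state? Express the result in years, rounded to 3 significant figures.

τ = M₀/F₀ = 1286/34.43 = 37.35 yr.
The remaining gap fraction is e^(−t/τ); 63% covered ⇒ e^(−t/τ) = 0.370.
t = −τ ln(0.370) = 37.35 × 0.9943 = 37.14 yr.

37.1 yr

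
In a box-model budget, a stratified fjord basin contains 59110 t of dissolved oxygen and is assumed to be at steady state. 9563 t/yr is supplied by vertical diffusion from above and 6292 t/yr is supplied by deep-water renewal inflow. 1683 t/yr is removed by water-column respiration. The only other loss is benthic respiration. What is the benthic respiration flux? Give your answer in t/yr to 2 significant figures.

At steady state ΣF_in = ΣF_out.
ΣF_in = 9563 + 6292 = 15855 t/yr.
Benthic respiration flux = ΣF_in − (1683) = 15855 − 1683 = 14170 t/yr.

14000 t/yr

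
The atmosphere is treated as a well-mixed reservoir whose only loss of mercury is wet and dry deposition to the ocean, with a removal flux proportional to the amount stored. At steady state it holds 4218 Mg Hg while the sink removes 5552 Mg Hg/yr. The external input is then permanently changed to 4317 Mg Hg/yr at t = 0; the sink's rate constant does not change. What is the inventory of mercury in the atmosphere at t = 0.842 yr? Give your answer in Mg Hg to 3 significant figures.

The sink rate constant is k = F₀/M₀ = 5552/4218 = 1.316 yr⁻¹.
Solving dM/dt = F₁ − kM with M(0) = M₀ gives M(t) = F₁/k + (M₀ − F₁/k)·e^(−kt).
F₁/k = 4317/1.316 = 3279.7 Mg Hg; kt = 1.316 × 0.842 = 1.108, e^(−kt) = 0.3301.
M(0.842) = 3279.7 + (4218 − 3279.7) × 0.3301 = 3279.7 + 309.7 = 3589.5 Mg Hg.

3590 Mg Hg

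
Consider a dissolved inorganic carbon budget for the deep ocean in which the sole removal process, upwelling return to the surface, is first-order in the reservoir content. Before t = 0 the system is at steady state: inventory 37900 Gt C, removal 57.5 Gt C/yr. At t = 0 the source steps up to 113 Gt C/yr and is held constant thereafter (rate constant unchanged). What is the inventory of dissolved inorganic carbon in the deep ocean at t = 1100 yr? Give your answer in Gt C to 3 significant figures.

Residence time τ = M₀/F₀ = 659.1 yr. The eventual steady state is M_∞ = M₀·(F₁/F₀) = 37900 × 113/57.5 = 74482 Gt C.
The anomaly ΔM(t) = M(t) − M_∞ decays as ΔM₀·e^(−t/τ) with ΔM₀ = 37900 − 74482 = −36580 Gt C.
At t = 1100 yr, e^(−t/τ) = e^(−1.669) = 0.1885, so ΔM = −6894 Gt C and M = 74482 − 6894 = 67588 Gt C.

67600 Gt C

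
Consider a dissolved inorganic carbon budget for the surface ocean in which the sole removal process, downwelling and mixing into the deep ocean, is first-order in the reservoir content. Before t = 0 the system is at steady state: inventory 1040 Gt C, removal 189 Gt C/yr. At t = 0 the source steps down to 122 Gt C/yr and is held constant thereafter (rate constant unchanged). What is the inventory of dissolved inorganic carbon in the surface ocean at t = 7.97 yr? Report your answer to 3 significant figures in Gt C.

758 Gt C

τ = M₀/F₀ = 1040/189 = 5.503 yr; rate constant k = 1/τ.
New steady state M_∞ = F₁/k = F₁·τ = 122 × 5.503 = 671.32 Gt C.
M(t) = M_∞ + (M₀ − M_∞)·e^(−t/τ); t/τ = 7.97/5.503 = 1.448, so e^(−t/τ) = 0.2349.
M(t) = 671.32 + 368.7 × 0.2349 = 757.94 Gt C.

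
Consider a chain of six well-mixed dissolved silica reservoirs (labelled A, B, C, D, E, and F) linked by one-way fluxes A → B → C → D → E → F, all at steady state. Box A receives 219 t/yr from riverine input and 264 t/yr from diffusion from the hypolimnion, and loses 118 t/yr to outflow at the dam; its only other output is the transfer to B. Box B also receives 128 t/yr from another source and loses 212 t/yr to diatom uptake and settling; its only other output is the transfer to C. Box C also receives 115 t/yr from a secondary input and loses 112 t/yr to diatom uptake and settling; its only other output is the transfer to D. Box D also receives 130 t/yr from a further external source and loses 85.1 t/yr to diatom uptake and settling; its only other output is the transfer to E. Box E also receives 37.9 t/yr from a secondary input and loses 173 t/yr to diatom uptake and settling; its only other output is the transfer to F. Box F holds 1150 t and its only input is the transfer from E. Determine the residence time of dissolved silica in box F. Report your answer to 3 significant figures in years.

Box A: F(A→B) = (219 + 264) − 118 = 365.00 t/yr.
Box B: F(B→C) = (365.00 + 128) − 212 = 281.00 t/yr.
Box C: F(C→D) = (281.00 + 115) − 112 = 284.00 t/yr.
Box D: F(D→E) = (284.00 + 130) − 85.1 = 328.90 t/yr.
Box E: F(E→F) = (328.90 + 37.9) − 173 = 193.80 t/yr.
Box F throughput = its input = 193.80 t/yr; τ = 1150 / 193.80 = 5.934 yr.

5.93 yr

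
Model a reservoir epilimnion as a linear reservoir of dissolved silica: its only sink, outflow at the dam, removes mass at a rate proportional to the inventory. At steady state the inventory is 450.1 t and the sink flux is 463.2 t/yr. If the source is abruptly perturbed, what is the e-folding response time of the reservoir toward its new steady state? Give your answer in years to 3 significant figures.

0.972 yr

For a linear reservoir the response time equals the residence time τ = M/F.
τ = 450.1 / 463.2 = 0.9717 yr.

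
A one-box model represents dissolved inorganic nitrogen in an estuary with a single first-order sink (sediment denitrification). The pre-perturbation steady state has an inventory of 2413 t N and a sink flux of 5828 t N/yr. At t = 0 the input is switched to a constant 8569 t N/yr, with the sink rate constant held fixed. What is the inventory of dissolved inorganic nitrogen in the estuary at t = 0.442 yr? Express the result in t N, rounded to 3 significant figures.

τ = M₀/F₀ = 2413/5828 = 0.4140 yr; rate constant k = 1/τ.
New steady state M_∞ = F₁/k = F₁·τ = 8569 × 0.4140 = 3547.9 t N.
M(t) = M_∞ + (M₀ − M_∞)·e^(−t/τ); t/τ = 0.442/0.4140 = 1.068, so e^(−t/τ) = 0.3439.
M(t) = 3547.9 − 1135 × 0.3439 = 3157.6 t N.

3160 t N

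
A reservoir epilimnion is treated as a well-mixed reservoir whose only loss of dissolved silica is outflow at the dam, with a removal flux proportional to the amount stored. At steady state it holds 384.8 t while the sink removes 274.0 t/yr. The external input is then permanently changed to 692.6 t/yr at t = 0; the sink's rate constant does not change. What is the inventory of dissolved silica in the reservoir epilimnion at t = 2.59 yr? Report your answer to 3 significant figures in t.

The sink rate constant is k = F₀/M₀ = 274.0/384.8 = 0.7121 yr⁻¹.
Solving dM/dt = F₁ − kM with M(0) = M₀ gives M(t) = F₁/k + (M₀ − F₁/k)·e^(−kt).
F₁/k = 692.6/0.7121 = 972.67 t; kt = 0.7121 × 2.59 = 1.844, e^(−kt) = 0.1581.
M(2.59) = 972.67 + (384.8 − 972.67) × 0.1581 = 972.67 − 92.97 = 879.70 t.

880 t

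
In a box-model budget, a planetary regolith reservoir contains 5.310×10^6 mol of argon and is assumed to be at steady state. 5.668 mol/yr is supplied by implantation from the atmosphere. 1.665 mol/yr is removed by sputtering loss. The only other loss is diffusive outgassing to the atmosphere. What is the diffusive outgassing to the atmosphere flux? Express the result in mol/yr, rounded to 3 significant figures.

4.00 mol/yr

At steady state ΣF_in = ΣF_out.
ΣF_in = 5.6680 mol/yr.
Diffusive outgassing to the atmosphere flux = ΣF_in − (1.665) = 5.6680 − 1.665 = 4.003 mol/yr.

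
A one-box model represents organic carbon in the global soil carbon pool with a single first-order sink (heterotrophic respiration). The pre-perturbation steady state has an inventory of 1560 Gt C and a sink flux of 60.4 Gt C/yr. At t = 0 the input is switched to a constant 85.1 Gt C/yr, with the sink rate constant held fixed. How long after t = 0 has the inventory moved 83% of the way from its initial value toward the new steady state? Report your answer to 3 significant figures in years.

45.8 yr

τ = M₀/F₀ = 1560/60.4 = 25.83 yr.
The remaining gap fraction is e^(−t/τ); 83% covered ⇒ e^(−t/τ) = 0.170.
t = −τ ln(0.170) = 25.83 × 1.772 = 45.77 yr.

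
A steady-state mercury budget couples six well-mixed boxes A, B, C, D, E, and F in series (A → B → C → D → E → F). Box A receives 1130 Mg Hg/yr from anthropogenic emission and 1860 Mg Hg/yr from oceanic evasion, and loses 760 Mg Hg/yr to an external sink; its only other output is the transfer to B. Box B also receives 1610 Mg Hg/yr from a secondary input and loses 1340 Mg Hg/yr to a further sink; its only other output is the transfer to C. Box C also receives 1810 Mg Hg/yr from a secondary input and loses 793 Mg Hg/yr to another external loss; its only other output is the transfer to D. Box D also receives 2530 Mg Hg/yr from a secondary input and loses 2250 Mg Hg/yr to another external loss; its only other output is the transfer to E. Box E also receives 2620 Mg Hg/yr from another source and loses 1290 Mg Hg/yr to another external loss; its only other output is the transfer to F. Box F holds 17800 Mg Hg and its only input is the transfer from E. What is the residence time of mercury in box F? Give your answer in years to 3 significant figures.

3.47 yr

Box A: F(A→B) = (1130 + 1860) − 760 = 2230.0 Mg Hg/yr.
Box B: F(B→C) = (2230.0 + 1610) − 1340 = 2500.0 Mg Hg/yr.
Box C: F(C→D) = (2500.0 + 1810) − 793 = 3517.0 Mg Hg/yr.
Box D: F(D→E) = (3517.0 + 2530) − 2250 = 3797.0 Mg Hg/yr.
Box E: F(E→F) = (3797.0 + 2620) − 1290 = 5127.0 Mg Hg/yr.
Box F throughput = its input = 5127.0 Mg Hg/yr; τ = 17800 / 5127.0 = 3.472 yr.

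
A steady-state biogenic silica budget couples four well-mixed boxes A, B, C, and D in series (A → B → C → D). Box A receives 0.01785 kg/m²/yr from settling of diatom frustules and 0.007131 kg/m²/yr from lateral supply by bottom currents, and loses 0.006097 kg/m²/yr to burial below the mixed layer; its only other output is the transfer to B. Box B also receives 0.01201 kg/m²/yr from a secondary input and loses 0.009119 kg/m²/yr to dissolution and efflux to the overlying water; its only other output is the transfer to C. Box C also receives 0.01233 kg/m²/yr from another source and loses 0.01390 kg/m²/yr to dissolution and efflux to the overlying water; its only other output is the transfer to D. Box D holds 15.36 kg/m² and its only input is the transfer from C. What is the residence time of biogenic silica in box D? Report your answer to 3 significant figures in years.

Box A: F(A→B) = (0.01785 + 0.007131) − 0.006097 = 0.018884 kg/m²/yr.
Box B: F(B→C) = (0.018884 + 0.01201) − 0.009119 = 0.021775 kg/m²/yr.
Box C: F(C→D) = (0.021775 + 0.01233) − 0.01390 = 0.020205 kg/m²/yr.
Box D throughput = its input = 0.020205 kg/m²/yr; τ = 15.36 / 0.020205 = 760.2 yr.

760 yr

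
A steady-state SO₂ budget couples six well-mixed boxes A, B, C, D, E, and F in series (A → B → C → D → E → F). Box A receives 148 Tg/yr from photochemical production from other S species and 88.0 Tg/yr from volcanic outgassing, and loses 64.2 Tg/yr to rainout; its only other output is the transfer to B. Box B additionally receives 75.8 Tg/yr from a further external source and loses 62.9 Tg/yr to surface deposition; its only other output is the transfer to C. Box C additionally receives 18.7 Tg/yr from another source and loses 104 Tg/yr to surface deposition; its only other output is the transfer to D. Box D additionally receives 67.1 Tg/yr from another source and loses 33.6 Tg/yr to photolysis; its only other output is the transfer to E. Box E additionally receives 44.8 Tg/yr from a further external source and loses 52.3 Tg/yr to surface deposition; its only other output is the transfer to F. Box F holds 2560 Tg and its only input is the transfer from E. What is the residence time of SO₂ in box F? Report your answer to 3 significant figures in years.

Box A: F(A→B) = (148 + 88.0) − 64.2 = 171.80 Tg/yr.
Box B: F(B→C) = (171.80 + 75.8) − 62.9 = 184.70 Tg/yr.
Box C: F(C→D) = (184.70 + 18.7) − 104 = 99.400 Tg/yr.
Box D: F(D→E) = (99.400 + 67.1) − 33.6 = 132.90 Tg/yr.
Box E: F(E→F) = (132.90 + 44.8) − 52.3 = 125.40 Tg/yr.
Box F throughput = its input = 125.40 Tg/yr; τ = 2560 / 125.40 = 20.41 yr.

20.4 yr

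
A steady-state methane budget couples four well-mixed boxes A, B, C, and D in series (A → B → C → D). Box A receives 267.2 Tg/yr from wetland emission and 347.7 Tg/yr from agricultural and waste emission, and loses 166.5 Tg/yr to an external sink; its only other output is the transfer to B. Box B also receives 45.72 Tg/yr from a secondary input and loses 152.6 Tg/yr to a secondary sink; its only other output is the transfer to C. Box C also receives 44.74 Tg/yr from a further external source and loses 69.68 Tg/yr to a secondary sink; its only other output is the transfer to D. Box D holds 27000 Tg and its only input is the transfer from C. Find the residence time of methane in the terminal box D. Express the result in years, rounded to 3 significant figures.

Box A: F(A→B) = (267.2 + 347.7) − 166.5 = 448.40 Tg/yr.
Box B: F(B→C) = (448.40 + 45.72) − 152.6 = 341.52 Tg/yr.
Box C: F(C→D) = (341.52 + 44.74) − 69.68 = 316.58 Tg/yr.
Box D throughput = its input = 316.58 Tg/yr; τ = 27000 / 316.58 = 85.29 yr.

85.3 yr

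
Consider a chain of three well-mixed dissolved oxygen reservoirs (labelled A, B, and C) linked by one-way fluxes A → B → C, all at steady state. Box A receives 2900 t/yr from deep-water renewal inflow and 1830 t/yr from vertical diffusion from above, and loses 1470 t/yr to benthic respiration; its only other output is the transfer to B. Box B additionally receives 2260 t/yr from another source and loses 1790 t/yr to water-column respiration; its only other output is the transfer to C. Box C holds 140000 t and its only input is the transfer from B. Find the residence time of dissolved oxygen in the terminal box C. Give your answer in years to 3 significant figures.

37.5 yr

Box A: F(A→B) = (2900 + 1830) − 1470 = 3260.0 t/yr.
Box B: F(B→C) = (3260.0 + 2260) − 1790 = 3730.0 t/yr.
Box C throughput = its input = 3730.0 t/yr; τ = 140000 / 3730.0 = 37.53 yr.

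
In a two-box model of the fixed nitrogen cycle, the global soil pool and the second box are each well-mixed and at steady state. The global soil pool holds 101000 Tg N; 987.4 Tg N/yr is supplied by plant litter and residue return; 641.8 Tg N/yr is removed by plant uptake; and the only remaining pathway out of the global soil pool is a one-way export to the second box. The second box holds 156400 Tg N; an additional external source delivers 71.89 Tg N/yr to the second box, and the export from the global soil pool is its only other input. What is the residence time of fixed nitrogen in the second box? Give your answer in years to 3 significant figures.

Balance the global soil pool: ΣF_in = 987.40 Tg N/yr.
Export to the second box = ΣF_in − (641.8) = 345.60 Tg N/yr.
Total input to the second box = 345.60 + 71.89 = 417.49 Tg N/yr; at steady state this equals its total output.
τ = M / F = 156400 / 417.49 = 374.6 yr.

375 yr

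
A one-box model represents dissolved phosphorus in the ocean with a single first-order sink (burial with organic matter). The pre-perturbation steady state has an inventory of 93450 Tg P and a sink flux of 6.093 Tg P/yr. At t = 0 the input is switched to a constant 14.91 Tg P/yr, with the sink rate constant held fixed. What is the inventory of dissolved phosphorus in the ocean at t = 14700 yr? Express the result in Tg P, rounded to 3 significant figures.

The sink rate constant is k = F₀/M₀ = 6.093/93450 = 6.520×10^-5 yr⁻¹.
Solving dM/dt = F₁ − kM with M(0) = M₀ gives M(t) = F₁/k + (M₀ − F₁/k)·e^(−kt).
F₁/k = 14.91/6.520×10^-5 = 228680 Tg P; kt = 6.520×10^-5 × 14700 = 0.9584, e^(−kt) = 0.3835.
M(14700) = 228680 + (93450 − 228680) × 0.3835 = 228680 − 51860 = 176820 Tg P.

177000 Tg P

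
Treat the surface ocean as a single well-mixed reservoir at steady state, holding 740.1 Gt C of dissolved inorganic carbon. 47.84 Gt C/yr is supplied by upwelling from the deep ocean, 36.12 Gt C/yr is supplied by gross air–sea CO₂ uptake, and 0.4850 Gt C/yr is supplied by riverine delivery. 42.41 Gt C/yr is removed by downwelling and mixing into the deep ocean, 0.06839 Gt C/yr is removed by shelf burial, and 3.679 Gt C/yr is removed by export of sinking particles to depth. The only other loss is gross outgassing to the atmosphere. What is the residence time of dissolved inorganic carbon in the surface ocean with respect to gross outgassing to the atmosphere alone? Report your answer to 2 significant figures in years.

19 yr

At steady state ΣF_in = ΣF_out.
ΣF_in = 47.84 + 36.12 + 0.4850 = 84.445 Gt C/yr.
Gross outgassing to the atmosphere flux = ΣF_in − (42.41 + 0.06839 + 3.679) = 84.445 − 46.16 = 38.29 Gt C/yr.
τ = M / F = 740.1 / 38.29 = 19.33 yr.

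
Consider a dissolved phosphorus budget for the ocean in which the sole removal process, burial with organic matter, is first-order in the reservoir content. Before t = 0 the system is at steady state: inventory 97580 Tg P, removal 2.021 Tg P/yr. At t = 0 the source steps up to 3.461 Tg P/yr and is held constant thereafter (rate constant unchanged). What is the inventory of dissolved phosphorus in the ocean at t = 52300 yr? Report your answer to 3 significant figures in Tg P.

144000 Tg P

Residence time τ = M₀/F₀ = 48280 yr. The eventual steady state is M_∞ = M₀·(F₁/F₀) = 97580 × 3.461/2.021 = 167110 Tg P.
The anomaly ΔM(t) = M(t) − M_∞ decays as ΔM₀·e^(−t/τ) with ΔM₀ = 97580 − 167110 = −69530 Tg P.
At t = 52300 yr, e^(−t/τ) = e^(−1.083) = 0.3385, so ΔM = −23540 Tg P and M = 167110 − 23540 = 143570 Tg P.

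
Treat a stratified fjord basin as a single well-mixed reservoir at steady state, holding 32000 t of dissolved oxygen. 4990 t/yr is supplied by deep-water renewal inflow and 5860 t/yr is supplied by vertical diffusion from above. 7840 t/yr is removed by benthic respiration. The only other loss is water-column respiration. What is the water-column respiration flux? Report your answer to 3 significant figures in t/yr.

At steady state ΣF_in = ΣF_out.
ΣF_in = 4990 + 5860 = 10850 t/yr.
Water-column respiration flux = ΣF_in − (7840) = 10850 − 7840 = 3010 t/yr.

3010 t/yr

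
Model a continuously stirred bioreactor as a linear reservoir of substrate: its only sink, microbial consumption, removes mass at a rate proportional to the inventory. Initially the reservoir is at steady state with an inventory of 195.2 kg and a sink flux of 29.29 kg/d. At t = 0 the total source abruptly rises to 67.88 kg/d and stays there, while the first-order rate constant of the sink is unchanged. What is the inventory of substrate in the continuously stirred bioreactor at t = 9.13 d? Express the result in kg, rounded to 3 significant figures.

387 kg

The sink rate constant is k = F₀/M₀ = 29.29/195.2 = 0.1501 d⁻¹.
Solving dM/dt = F₁ − kM with M(0) = M₀ gives M(t) = F₁/k + (M₀ − F₁/k)·e^(−kt).
F₁/k = 67.88/0.1501 = 452.38 kg; kt = 0.1501 × 9.13 = 1.370, e^(−kt) = 0.2541.
M(9.13) = 452.38 + (195.2 − 452.38) × 0.2541 = 452.38 − 65.35 = 387.03 kg.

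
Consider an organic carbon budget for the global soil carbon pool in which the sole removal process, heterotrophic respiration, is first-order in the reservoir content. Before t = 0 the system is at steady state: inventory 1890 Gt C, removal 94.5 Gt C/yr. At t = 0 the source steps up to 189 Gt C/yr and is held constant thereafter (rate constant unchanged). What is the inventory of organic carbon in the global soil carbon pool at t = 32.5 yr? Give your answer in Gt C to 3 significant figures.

3410 Gt C

The sink rate constant is k = F₀/M₀ = 94.5/1890 = 0.05000 yr⁻¹.
Solving dM/dt = F₁ − kM with M(0) = M₀ gives M(t) = F₁/k + (M₀ − F₁/k)·e^(−kt).
F₁/k = 189/0.05000 = 3780.0 Gt C; kt = 0.05000 × 32.5 = 1.625, e^(−kt) = 0.1969.
M(32.5) = 3780.0 + (1890 − 3780.0) × 0.1969 = 3780.0 − 372.2 = 3407.8 Gt C.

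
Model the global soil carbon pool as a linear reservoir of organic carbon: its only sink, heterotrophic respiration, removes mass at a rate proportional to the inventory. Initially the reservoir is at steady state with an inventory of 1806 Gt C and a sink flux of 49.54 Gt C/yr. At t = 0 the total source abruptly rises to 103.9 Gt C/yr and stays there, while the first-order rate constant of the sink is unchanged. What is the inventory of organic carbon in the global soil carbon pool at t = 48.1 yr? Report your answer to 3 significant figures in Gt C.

τ = M₀/F₀ = 1806/49.54 = 36.46 yr; rate constant k = 1/τ.
New steady state M_∞ = F₁/k = F₁·τ = 103.9 × 36.46 = 3787.7 Gt C.
M(t) = M_∞ + (M₀ − M_∞)·e^(−t/τ); t/τ = 48.1/36.46 = 1.319, so e^(−t/τ) = 0.2673.
M(t) = 3787.7 − 1982 × 0.2673 = 3258.0 Gt C.

3260 Gt C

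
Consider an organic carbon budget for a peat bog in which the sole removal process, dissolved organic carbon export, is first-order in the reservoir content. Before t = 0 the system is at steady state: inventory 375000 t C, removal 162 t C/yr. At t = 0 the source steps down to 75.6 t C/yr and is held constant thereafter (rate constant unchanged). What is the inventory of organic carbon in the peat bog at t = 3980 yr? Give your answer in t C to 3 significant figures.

τ = M₀/F₀ = 375000/162 = 2315 yr; rate constant k = 1/τ.
New steady state M_∞ = F₁/k = F₁·τ = 75.6 × 2315 = 175000 t C.
M(t) = M_∞ + (M₀ − M_∞)·e^(−t/τ); t/τ = 3980/2315 = 1.719, so e^(−t/τ) = 0.1792.
M(t) = 175000 + 200000 × 0.1792 = 210840 t C.

211000 t C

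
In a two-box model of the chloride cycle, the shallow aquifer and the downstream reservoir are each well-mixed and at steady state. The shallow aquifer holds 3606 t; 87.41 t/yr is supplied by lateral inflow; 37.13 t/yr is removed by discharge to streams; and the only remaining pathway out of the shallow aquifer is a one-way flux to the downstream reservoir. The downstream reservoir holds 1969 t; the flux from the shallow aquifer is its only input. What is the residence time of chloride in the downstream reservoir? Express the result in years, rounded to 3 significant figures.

39.2 yr

Balance the shallow aquifer: ΣF_in = 87.410 t/yr.
Flux to the downstream reservoir = ΣF_in − (37.13) = 50.280 t/yr.
At steady state the output of the downstream reservoir equals its input, 50.280 t/yr.
τ = M / F = 1969 / 50.280 = 39.16 yr.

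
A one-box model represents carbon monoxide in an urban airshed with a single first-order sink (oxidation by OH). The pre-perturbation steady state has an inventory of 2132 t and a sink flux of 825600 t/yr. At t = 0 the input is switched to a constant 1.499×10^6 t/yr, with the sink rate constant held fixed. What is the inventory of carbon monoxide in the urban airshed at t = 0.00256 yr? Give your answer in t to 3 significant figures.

3230 t

The sink rate constant is k = F₀/M₀ = 825600/2132 = 387.2 yr⁻¹.
Solving dM/dt = F₁ − kM with M(0) = M₀ gives M(t) = F₁/k + (M₀ − F₁/k)·e^(−kt).
F₁/k = 1.499×10^6/387.2 = 3871.0 t; kt = 387.2 × 0.00256 = 0.9913, e^(−kt) = 0.3711.
M(0.00256) = 3871.0 + (2132 − 3871.0) × 0.3711 = 3871.0 − 645.3 = 3225.7 t.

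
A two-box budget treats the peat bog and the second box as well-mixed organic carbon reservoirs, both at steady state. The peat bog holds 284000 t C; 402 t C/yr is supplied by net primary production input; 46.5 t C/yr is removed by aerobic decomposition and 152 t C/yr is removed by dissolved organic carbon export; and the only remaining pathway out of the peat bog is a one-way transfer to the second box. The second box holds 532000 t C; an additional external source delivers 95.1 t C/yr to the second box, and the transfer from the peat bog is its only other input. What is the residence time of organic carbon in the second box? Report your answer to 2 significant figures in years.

1800 yr

Balance the peat bog: ΣF_in = 402.00 t C/yr.
Transfer to the second box = ΣF_in − (46.5 + 152) = 203.50 t C/yr.
Total input to the second box = 203.50 + 95.1 = 298.60 t C/yr; at steady state this equals its total output.
τ = M / F = 532000 / 298.60 = 1782 yr.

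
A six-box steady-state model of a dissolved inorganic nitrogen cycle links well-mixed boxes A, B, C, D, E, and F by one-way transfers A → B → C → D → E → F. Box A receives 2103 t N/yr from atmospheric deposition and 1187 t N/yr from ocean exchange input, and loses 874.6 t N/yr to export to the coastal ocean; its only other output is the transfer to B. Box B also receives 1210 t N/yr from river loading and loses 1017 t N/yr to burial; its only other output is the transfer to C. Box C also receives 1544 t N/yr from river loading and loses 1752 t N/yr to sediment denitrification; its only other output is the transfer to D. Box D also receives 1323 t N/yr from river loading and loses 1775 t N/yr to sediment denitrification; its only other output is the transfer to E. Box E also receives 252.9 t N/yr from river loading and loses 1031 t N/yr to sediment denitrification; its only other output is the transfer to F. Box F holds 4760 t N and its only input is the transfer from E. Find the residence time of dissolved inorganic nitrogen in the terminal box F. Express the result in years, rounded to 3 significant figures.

Box A: F(A→B) = (2103 + 1187) − 874.6 = 2415.4 t N/yr.
Box B: F(B→C) = (2415.4 + 1210) − 1017 = 2608.4 t N/yr.
Box C: F(C→D) = (2608.4 + 1544) − 1752 = 2400.4 t N/yr.
Box D: F(D→E) = (2400.4 + 1323) − 1775 = 1948.4 t N/yr.
Box E: F(E→F) = (1948.4 + 252.9) − 1031 = 1170.3 t N/yr.
Box F throughput = its input = 1170.3 t N/yr; τ = 4760 / 1170.3 = 4.067 yr.

4.07 yr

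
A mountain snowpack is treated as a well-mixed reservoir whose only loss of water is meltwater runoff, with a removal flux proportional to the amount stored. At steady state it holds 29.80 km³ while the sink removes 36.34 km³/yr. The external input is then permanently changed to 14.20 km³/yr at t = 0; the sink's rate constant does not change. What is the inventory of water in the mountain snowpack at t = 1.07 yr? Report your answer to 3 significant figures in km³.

τ = M₀/F₀ = 29.80/36.34 = 0.8200 yr; rate constant k = 1/τ.
New steady state M_∞ = F₁/k = F₁·τ = 14.20 × 0.8200 = 11.644 km³.
M(t) = M_∞ + (M₀ − M_∞)·e^(−t/τ); t/τ = 1.07/0.8200 = 1.305, so e^(−t/τ) = 0.2712.
M(t) = 11.644 + 18.16 × 0.2712 = 16.569 km³.

16.6 km³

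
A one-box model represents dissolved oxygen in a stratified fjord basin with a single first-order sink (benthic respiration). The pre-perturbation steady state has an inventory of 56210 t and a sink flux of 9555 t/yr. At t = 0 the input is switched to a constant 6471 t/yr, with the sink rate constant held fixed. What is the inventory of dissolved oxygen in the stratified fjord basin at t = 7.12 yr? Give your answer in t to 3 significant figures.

43500 t

τ = M₀/F₀ = 56210/9555 = 5.883 yr; rate constant k = 1/τ.
New steady state M_∞ = F₁/k = F₁·τ = 6471 × 5.883 = 38067 t.
M(t) = M_∞ + (M₀ − M_∞)·e^(−t/τ); t/τ = 7.12/5.883 = 1.210, so e^(−t/τ) = 0.2981.
M(t) = 38067 + 18140 × 0.2981 = 43476 t.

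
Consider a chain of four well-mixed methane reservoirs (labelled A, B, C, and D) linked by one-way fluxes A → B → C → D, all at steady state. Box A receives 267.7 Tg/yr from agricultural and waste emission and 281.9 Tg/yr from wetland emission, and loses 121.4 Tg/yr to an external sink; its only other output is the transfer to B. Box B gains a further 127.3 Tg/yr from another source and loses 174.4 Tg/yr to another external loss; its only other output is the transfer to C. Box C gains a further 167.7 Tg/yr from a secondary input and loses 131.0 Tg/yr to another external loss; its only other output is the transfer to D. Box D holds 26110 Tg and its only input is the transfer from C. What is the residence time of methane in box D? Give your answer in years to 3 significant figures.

62.5 yr

Box A: F(A→B) = (267.7 + 281.9) − 121.4 = 428.20 Tg/yr.
Box B: F(B→C) = (428.20 + 127.3) − 174.4 = 381.10 Tg/yr.
Box C: F(C→D) = (381.10 + 167.7) − 131.0 = 417.80 Tg/yr.
Box D throughput = its input = 417.80 Tg/yr; τ = 26110 / 417.80 = 62.49 yr.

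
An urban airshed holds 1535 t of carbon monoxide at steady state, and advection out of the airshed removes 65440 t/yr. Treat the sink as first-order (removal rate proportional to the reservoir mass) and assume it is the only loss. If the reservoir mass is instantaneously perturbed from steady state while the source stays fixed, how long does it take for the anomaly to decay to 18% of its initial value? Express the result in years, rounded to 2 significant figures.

0.040 yr

For a linear reservoir the anomaly decays as exp(−t/τ) with τ = M/F = 1535/65440 = 0.02346 yr.
exp(−t/τ) = 0.18 ⇒ t = −τ ln(0.18) = 0.02346 × 1.715 = 0.04022 yr.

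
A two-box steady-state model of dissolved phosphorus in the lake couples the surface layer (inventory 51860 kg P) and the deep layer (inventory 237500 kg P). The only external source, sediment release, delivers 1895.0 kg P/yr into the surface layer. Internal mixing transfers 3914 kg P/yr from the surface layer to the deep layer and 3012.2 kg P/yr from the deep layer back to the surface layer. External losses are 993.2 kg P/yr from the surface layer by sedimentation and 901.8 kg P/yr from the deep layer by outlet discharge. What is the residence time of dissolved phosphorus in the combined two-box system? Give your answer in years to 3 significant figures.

153 yr

Residence time in the combined system uses the total inventory and the total *external* removal — internal exchanges between the two boxes cancel.
M_total = 51860 + 237500 = 289360 kg P.
ΣF_external_out = 993.2 + 901.8 = 1895.0 kg P/yr.
τ = M_total / ΣF_ext = 289360 / 1895.0 = 152.7 yr.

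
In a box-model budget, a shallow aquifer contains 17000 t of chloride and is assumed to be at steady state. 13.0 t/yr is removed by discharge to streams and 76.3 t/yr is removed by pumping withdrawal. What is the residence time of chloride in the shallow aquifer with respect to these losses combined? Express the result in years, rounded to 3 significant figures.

190 yr

Total removal = 13.00 + 76.30 = 89.300 t/yr.
τ = M / ΣF_out = 17000 / 89.300 = 190.4 yr.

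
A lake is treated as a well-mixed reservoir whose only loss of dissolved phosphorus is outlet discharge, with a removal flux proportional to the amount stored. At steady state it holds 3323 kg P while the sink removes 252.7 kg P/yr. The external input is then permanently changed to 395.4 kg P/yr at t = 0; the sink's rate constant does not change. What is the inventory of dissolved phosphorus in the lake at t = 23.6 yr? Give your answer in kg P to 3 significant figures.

4890 kg P

Residence time τ = M₀/F₀ = 13.15 yr. The eventual steady state is M_∞ = M₀·(F₁/F₀) = 3323 × 395.4/252.7 = 5199.5 kg P.
The anomaly ΔM(t) = M(t) − M_∞ decays as ΔM₀·e^(−t/τ) with ΔM₀ = 3323 − 5199.5 = −1877 kg P.
At t = 23.6 yr, e^(−t/τ) = e^(−1.795) = 0.1662, so ΔM = −311.8 kg P and M = 5199.5 − 311.8 = 4887.7 kg P.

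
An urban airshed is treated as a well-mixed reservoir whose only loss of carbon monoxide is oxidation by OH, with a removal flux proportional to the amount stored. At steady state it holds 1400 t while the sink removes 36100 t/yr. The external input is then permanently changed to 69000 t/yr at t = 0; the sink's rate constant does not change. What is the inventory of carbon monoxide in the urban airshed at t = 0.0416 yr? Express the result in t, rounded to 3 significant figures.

2240 t

The sink rate constant is k = F₀/M₀ = 36100/1400 = 25.79 yr⁻¹.
Solving dM/dt = F₁ − kM with M(0) = M₀ gives M(t) = F₁/k + (M₀ − F₁/k)·e^(−kt).
F₁/k = 69000/25.79 = 2675.9 t; kt = 25.79 × 0.0416 = 1.073, e^(−kt) = 0.3421.
M(0.0416) = 2675.9 + (1400 − 2675.9) × 0.3421 = 2675.9 − 436.5 = 2239.4 t.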